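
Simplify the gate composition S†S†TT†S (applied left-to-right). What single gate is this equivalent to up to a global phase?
S†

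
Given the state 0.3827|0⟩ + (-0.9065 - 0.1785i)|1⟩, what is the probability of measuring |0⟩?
0.1465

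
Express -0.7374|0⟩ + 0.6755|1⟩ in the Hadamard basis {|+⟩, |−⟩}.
-0.04377|+⟩ - 0.9991|−⟩

With |ψ⟩ = α|0⟩ + β|1⟩, the Hadamard-basis coefficients are ⟨+|ψ⟩ = (α + β)/√2 and ⟨−|ψ⟩ = (α − β)/√2.
Here α = -0.7374, β = 0.6755: (α + β)/√2 = -0.04377, (α − β)/√2 = -0.9991.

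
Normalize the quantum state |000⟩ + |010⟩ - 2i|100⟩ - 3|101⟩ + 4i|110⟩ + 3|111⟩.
0.1581|000⟩ + 0.1581|010⟩ - 0.3162i|100⟩ - 0.4743|101⟩ + 0.6325i|110⟩ + 0.4743|111⟩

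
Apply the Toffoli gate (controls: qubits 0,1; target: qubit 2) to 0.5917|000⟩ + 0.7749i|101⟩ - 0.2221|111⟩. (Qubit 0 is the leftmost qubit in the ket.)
0.5917|000⟩ + 0.7749i|101⟩ - 0.2221|110⟩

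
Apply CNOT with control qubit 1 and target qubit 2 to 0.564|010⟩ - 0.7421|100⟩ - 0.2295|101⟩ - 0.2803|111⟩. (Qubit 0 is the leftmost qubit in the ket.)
0.564|011⟩ - 0.7421|100⟩ - 0.2295|101⟩ - 0.2803|110⟩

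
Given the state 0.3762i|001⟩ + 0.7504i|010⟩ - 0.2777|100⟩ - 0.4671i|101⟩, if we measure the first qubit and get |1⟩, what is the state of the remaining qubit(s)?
-0.511|00⟩ - 0.8596i|01⟩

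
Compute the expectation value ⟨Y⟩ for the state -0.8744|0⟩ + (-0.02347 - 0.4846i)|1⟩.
0.8475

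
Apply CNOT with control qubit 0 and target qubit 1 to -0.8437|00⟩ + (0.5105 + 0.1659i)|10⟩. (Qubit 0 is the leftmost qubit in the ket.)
-0.8437|00⟩ + (0.5105 + 0.1659i)|11⟩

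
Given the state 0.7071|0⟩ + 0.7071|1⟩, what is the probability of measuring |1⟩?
0.5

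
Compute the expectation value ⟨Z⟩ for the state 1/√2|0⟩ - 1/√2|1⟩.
0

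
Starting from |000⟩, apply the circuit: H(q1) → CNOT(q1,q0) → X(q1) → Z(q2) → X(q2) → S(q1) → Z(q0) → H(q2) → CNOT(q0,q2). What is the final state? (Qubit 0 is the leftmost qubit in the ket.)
(1/2)i|010⟩ - (1/2)i|011⟩ + 1/2|100⟩ - 1/2|101⟩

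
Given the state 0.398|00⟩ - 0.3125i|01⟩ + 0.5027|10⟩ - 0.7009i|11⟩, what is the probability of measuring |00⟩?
0.1584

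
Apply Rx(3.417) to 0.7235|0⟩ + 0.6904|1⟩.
(-0.09931 - 0.6839i)|0⟩ + (-0.09477 - 0.7167i)|1⟩

Rx(3.417) = [[cos(θ/2), −i·sin(θ/2)], [−i·sin(θ/2), cos(θ/2)]]; θ = 3.417, cos(θ/2) ≈ -0.137269, sin(θ/2) ≈ 0.990534.
With a = amp(|0⟩) = 0.7235 and b = amp(|1⟩) = 0.6904:
new amp(|0⟩) = (-0.137269)·a + (-0.990534i)·b = (-0.09931 - 0.6839i)
new amp(|1⟩) = (-0.990534i)·a + (-0.137269)·b = (-0.09477 - 0.7167i)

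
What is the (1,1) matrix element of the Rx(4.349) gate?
-0.5677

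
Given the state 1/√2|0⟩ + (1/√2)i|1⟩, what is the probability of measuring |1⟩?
1/2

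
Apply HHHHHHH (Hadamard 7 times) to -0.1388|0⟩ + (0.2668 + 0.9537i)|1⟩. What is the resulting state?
(0.09051 + 0.6744i)|0⟩ + (-0.2868 - 0.6744i)|1⟩

H² = I, so H^7 = H: a single Hadamard. With (a, b) = (-0.1388, (0.2668 + 0.9537i)), H gives ((a + b)/√2, (a − b)/√2) = ((0.09051 + 0.6744i), (-0.2868 - 0.6744i)).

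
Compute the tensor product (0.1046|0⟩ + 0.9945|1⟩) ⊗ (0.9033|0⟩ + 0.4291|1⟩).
0.09449|00⟩ + 0.04488|01⟩ + 0.8983|10⟩ + 0.4267|11⟩

amp(|b₁b₂…⟩) = product of the factor amplitudes for bits b₁, b₂, …; only kets whose every factor amplitude is nonzero survive.
|00⟩: (0.1046)(0.9033) = 0.09449
|01⟩: (0.1046)(0.4291) = 0.04488
|10⟩: (0.9945)(0.9033) = 0.8983
|11⟩: (0.9945)(0.4291) = 0.4267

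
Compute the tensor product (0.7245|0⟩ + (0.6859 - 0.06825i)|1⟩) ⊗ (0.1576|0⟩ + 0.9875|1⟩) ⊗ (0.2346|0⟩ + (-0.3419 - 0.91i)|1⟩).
0.02679|000⟩ + (-0.03904 - 0.1039i)|001⟩ + 0.1678|010⟩ + (-0.2446 - 0.6511i)|011⟩ + (0.02536 - 0.002523i)|100⟩ + (-0.04675 - 0.09469i)|101⟩ + (0.1589 - 0.01581i)|110⟩ + (-0.2929 - 0.5933i)|111⟩

amp(|b₁b₂…⟩) = product of the factor amplitudes for bits b₁, b₂, …; only kets whose every factor amplitude is nonzero survive.
|000⟩: (0.7245)(0.1576)(0.2346) = 0.02679
|001⟩: (0.7245)(0.1576)(-0.3419 - 0.91i) = (-0.03904 - 0.1039i)
|010⟩: (0.7245)(0.9875)(0.2346) = 0.1678
|011⟩: (0.7245)(0.9875)(-0.3419 - 0.91i) = (-0.2446 - 0.6511i)
|100⟩: (0.6859 - 0.06825i)(0.1576)(0.2346) = (0.02536 - 0.002523i)
|101⟩: (0.6859 - 0.06825i)(0.1576)(-0.3419 - 0.91i) = (-0.04675 - 0.09469i)
|110⟩: (0.6859 - 0.06825i)(0.9875)(0.2346) = (0.1589 - 0.01581i)
|111⟩: (0.6859 - 0.06825i)(0.9875)(-0.3419 - 0.91i) = (-0.2929 - 0.5933i)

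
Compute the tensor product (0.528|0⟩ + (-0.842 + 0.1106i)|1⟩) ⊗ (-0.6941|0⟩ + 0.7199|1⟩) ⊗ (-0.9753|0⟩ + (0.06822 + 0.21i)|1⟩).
0.3574|000⟩ + (-0.025 - 0.07696i)|001⟩ - 0.3707|010⟩ + (0.02593 + 0.07982i)|011⟩ + (-0.57 + 0.07487i)|100⟩ + (0.05599 + 0.1175i)|101⟩ + (0.5912 - 0.07765i)|110⟩ + (-0.05807 - 0.1219i)|111⟩

amp(|b₁b₂…⟩) = product of the factor amplitudes for bits b₁, b₂, …; only kets whose every factor amplitude is nonzero survive.
|000⟩: (0.528)(-0.6941)(-0.9753) = 0.3574
|001⟩: (0.528)(-0.6941)(0.06822 + 0.21i) = (-0.025 - 0.07696i)
|010⟩: (0.528)(0.7199)(-0.9753) = -0.3707
|011⟩: (0.528)(0.7199)(0.06822 + 0.21i) = (0.02593 + 0.07982i)
|100⟩: (-0.842 + 0.1106i)(-0.6941)(-0.9753) = (-0.57 + 0.07487i)
|101⟩: (-0.842 + 0.1106i)(-0.6941)(0.06822 + 0.21i) = (0.05599 + 0.1175i)
|110⟩: (-0.842 + 0.1106i)(0.7199)(-0.9753) = (0.5912 - 0.07765i)
|111⟩: (-0.842 + 0.1106i)(0.7199)(0.06822 + 0.21i) = (-0.05807 - 0.1219i)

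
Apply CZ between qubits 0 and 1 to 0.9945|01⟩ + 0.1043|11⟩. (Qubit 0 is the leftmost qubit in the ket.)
0.9945|01⟩ - 0.1043|11⟩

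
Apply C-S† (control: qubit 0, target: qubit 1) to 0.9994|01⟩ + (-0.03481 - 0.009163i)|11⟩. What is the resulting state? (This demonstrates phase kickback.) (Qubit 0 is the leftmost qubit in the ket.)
0.9994|01⟩ + (-0.009163 + 0.03481i)|11⟩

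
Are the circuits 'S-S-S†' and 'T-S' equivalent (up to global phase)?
No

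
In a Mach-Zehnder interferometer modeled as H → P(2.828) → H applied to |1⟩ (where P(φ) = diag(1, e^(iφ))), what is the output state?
(0.9756 - 0.1542i)|0⟩ + (0.02438 + 0.1542i)|1⟩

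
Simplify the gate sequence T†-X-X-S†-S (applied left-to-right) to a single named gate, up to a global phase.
T†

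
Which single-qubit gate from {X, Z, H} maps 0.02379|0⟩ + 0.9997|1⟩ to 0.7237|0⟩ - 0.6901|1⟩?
H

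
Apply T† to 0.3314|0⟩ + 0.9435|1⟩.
0.3314|0⟩ + (0.6672 - 0.6672i)|1⟩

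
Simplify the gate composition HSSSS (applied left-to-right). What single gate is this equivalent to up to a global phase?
H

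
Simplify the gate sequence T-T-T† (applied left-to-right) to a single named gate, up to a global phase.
T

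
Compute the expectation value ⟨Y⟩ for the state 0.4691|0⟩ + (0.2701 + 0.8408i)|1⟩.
0.7888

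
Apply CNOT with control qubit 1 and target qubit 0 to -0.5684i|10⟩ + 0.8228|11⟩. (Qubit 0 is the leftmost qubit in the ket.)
0.8228|01⟩ - 0.5684i|10⟩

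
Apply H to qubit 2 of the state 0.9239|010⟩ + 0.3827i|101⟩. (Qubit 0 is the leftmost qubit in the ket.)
0.6533|010⟩ + 0.6533|011⟩ + 0.2706i|100⟩ - 0.2706i|101⟩

H on qubit 2 mixes each pair of kets that differ only in qubit 2: amplitudes (a, b) of (|…0…⟩, |…1…⟩) become ((a + b)/√2, (a − b)/√2). Kets absent from the input have amplitude 0.
(|010⟩, |011⟩): (a, b) = (0.9239, 0) → (0.6533, 0.6533)
(|100⟩, |101⟩): (a, b) = (0, 0.3827i) → (0.2706i, -0.2706i)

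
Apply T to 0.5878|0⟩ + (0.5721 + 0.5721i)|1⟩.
0.5878|0⟩ + 0.8091i|1⟩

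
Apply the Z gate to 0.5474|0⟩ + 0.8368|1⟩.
0.5474|0⟩ - 0.8368|1⟩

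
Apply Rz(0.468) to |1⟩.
(0.9727 + 0.2319i)|1⟩

Rz(0.468) = [[e^(−iθ/2), 0], [0, e^(iθ/2)]] with e^(±iθ/2) = cos(θ/2) ± i·sin(θ/2); θ = 0.468, cos(θ/2) ≈ 0.972747, sin(θ/2) ≈ 0.23187.
With a = amp(|0⟩) = 0 and b = amp(|1⟩) = 1:
new amp(|0⟩) = (0.972747 - 0.23187i)·a = 0
new amp(|1⟩) = (0.972747 + 0.23187i)·b = (0.9727 + 0.2319i)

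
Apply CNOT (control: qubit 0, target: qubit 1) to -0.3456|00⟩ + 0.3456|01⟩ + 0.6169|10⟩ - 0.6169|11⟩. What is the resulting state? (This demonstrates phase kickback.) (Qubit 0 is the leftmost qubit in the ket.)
-0.3456|00⟩ + 0.3456|01⟩ - 0.6169|10⟩ + 0.6169|11⟩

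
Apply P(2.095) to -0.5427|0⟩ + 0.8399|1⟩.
-0.5427|0⟩ + (-0.4204 + 0.7271i)|1⟩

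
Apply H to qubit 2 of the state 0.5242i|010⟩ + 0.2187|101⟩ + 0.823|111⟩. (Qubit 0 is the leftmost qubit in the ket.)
0.3707i|010⟩ + 0.3707i|011⟩ + 0.1546|100⟩ - 0.1546|101⟩ + 0.5819|110⟩ - 0.5819|111⟩

H on qubit 2 mixes each pair of kets that differ only in qubit 2: amplitudes (a, b) of (|…0…⟩, |…1…⟩) become ((a + b)/√2, (a − b)/√2). Kets absent from the input have amplitude 0.
(|010⟩, |011⟩): (a, b) = (0.5242i, 0) → (0.3707i, 0.3707i)
(|100⟩, |101⟩): (a, b) = (0, 0.2187) → (0.1546, -0.1546)
(|110⟩, |111⟩): (a, b) = (0, 0.823) → (0.5819, -0.5819)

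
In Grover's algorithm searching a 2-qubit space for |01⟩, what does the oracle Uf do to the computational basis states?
Uf|x⟩ = -|x⟩ if x = 01, else |x⟩ (phase flip on target)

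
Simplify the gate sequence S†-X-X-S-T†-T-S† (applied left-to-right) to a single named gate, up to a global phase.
S†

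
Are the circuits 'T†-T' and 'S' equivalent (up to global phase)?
No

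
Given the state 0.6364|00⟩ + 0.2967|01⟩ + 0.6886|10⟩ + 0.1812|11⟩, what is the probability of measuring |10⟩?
0.4742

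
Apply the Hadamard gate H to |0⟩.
1/√2|0⟩ + 1/√2|1⟩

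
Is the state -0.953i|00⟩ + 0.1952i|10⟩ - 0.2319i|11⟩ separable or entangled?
Entangled

Writing the state as a|00⟩ + b|01⟩ + c|10⟩ + d|11⟩, it is a product state iff ad − bc = 0.
Here (a, b, c, d) = (-0.953i, 0, 0.1952i, -0.2319i): ad − bc = (-0.953i)(-0.2319i) − (0)(0.1952i) = -0.221 ≠ 0, so the state is entangled.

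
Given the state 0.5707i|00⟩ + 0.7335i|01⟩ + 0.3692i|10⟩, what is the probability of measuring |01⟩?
0.538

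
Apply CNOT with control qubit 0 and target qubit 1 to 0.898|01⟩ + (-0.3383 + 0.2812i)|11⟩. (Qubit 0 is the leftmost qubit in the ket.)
0.898|01⟩ + (-0.3383 + 0.2812i)|10⟩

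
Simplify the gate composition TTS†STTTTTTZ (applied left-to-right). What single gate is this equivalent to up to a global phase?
Z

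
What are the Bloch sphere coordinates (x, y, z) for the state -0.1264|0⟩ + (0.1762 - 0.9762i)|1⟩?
(-0.04454, 0.2468, -0.968)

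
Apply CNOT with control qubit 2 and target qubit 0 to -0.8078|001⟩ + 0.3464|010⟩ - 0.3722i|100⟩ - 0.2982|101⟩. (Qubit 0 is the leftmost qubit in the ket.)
-0.2982|001⟩ + 0.3464|010⟩ - 0.3722i|100⟩ - 0.8078|101⟩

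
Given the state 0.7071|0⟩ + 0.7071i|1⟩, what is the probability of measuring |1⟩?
0.5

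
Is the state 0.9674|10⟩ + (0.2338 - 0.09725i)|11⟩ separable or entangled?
Separable

Writing the state as a|00⟩ + b|01⟩ + c|10⟩ + d|11⟩, it is a product state iff ad − bc = 0.
Here (a, b, c, d) = (0, 0, 0.9674, (0.2338 - 0.09725i)): ad − bc = (0)(0.2338 - 0.09725i) − (0)(0.9674) = 0, so the state is separable.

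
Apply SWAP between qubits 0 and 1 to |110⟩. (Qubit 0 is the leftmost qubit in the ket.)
|110⟩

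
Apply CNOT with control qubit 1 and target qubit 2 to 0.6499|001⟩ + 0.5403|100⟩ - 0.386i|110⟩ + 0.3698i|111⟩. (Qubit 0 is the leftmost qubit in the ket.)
0.6499|001⟩ + 0.5403|100⟩ + 0.3698i|110⟩ - 0.386i|111⟩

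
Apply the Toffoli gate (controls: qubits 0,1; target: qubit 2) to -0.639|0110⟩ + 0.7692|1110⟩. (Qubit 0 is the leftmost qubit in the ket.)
-0.639|0110⟩ + 0.7692|1100⟩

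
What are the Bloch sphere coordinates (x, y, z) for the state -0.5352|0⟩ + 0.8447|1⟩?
(-0.9042, 0, -0.4271)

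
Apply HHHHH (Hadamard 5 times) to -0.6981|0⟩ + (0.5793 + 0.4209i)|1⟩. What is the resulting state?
(-0.084 + 0.2976i)|0⟩ + (-0.9033 - 0.2976i)|1⟩

H² = I, so H^5 = H: a single Hadamard. With (a, b) = (-0.6981, (0.5793 + 0.4209i)), H gives ((a + b)/√2, (a − b)/√2) = ((-0.084 + 0.2976i), (-0.9033 - 0.2976i)).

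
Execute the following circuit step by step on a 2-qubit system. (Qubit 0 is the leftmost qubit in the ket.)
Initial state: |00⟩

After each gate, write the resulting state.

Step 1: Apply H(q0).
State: 1/√2|00⟩ + 1/√2|10⟩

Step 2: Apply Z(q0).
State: 1/√2|00⟩ - 1/√2|10⟩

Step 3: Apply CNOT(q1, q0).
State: 1/√2|00⟩ - 1/√2|10⟩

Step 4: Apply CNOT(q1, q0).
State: 1/√2|00⟩ - 1/√2|10⟩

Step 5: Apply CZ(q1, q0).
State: 1/√2|00⟩ - 1/√2|10⟩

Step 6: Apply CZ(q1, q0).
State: 1/√2|00⟩ - 1/√2|10⟩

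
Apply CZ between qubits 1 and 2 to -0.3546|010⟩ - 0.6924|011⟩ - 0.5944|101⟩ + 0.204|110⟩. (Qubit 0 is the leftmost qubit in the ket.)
-0.3546|010⟩ + 0.6924|011⟩ - 0.5944|101⟩ + 0.204|110⟩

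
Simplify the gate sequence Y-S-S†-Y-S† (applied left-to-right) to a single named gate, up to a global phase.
S†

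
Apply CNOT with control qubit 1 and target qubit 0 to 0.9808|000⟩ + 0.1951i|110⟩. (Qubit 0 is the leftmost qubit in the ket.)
0.9808|000⟩ + 0.1951i|010⟩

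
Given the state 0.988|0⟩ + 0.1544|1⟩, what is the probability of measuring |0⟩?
0.9761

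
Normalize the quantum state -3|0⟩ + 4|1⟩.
-0.6|0⟩ + 0.8|1⟩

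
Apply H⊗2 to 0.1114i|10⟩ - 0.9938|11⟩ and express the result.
(-0.4969 + 0.0557i)|00⟩ + (0.4969 + 0.0557i)|01⟩ + (0.4969 - 0.0557i)|10⟩ + (-0.4969 - 0.0557i)|11⟩

H⊗2 gives amp(|y⟩) = (1/2) Σ_x (−1)^(x·y) amp(|x⟩), where x·y is the number of positions in which both x and y have a 1.
|00⟩: (0.1114i - 0.9938)/2 = (-0.4969 + 0.0557i)
|01⟩: (0.1114i + 0.9938)/2 = (0.4969 + 0.0557i)
|10⟩: (-0.1114i + 0.9938)/2 = (0.4969 - 0.0557i)
|11⟩: (-0.1114i - 0.9938)/2 = (-0.4969 - 0.0557i)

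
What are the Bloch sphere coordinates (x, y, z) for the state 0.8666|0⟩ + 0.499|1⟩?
(0.8649, 0, 0.502)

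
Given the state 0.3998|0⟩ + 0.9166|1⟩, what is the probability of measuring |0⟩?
0.1598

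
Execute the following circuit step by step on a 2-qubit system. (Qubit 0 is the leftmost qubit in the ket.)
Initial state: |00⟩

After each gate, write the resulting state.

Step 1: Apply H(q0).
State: 1/√2|00⟩ + 1/√2|10⟩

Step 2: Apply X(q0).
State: 1/√2|00⟩ + 1/√2|10⟩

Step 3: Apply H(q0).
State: |00⟩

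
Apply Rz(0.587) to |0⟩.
(0.9572 - 0.2893i)|0⟩

Rz(0.587) = [[e^(−iθ/2), 0], [0, e^(iθ/2)]] with e^(±iθ/2) = cos(θ/2) ± i·sin(θ/2); θ = 0.587, cos(θ/2) ≈ 0.957237, sin(θ/2) ≈ 0.289304.
With a = amp(|0⟩) = 1 and b = amp(|1⟩) = 0:
new amp(|0⟩) = (0.957237 - 0.289304i)·a = (0.9572 - 0.2893i)
new amp(|1⟩) = (0.957237 + 0.289304i)·b = 0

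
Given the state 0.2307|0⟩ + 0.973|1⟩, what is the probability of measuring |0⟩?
0.05322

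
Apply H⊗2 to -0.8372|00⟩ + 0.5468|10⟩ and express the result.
-0.1452|00⟩ - 0.1452|01⟩ - 0.692|10⟩ - 0.692|11⟩

H⊗2 gives amp(|y⟩) = (1/2) Σ_x (−1)^(x·y) amp(|x⟩), where x·y is the number of positions in which both x and y have a 1.
|00⟩: (-0.8372 + 0.5468)/2 = -0.1452
|01⟩: (-0.8372 + 0.5468)/2 = -0.1452
|10⟩: (-0.8372 - 0.5468)/2 = -0.692
|11⟩: (-0.8372 - 0.5468)/2 = -0.692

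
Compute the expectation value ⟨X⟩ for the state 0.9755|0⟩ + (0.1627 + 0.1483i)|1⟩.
0.3174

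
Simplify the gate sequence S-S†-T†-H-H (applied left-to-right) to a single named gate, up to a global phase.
T†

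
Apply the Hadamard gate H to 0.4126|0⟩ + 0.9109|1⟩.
0.9359|0⟩ - 0.3524|1⟩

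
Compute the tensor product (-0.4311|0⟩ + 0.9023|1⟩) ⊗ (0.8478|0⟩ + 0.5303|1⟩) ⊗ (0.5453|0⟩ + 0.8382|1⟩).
-0.1993|000⟩ - 0.3064|001⟩ - 0.1247|010⟩ - 0.1916|011⟩ + 0.4171|100⟩ + 0.6412|101⟩ + 0.2609|110⟩ + 0.4011|111⟩

amp(|b₁b₂…⟩) = product of the factor amplitudes for bits b₁, b₂, …; only kets whose every factor amplitude is nonzero survive.
|000⟩: (-0.4311)(0.8478)(0.5453) = -0.1993
|001⟩: (-0.4311)(0.8478)(0.8382) = -0.3064
|010⟩: (-0.4311)(0.5303)(0.5453) = -0.1247
|011⟩: (-0.4311)(0.5303)(0.8382) = -0.1916
|100⟩: (0.9023)(0.8478)(0.5453) = 0.4171
|101⟩: (0.9023)(0.8478)(0.8382) = 0.6412
|110⟩: (0.9023)(0.5303)(0.5453) = 0.2609
|111⟩: (0.9023)(0.5303)(0.8382) = 0.4011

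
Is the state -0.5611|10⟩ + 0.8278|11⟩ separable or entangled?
Separable

Writing the state as a|00⟩ + b|01⟩ + c|10⟩ + d|11⟩, it is a product state iff ad − bc = 0.
Here (a, b, c, d) = (0, 0, -0.5611, 0.8278): ad − bc = (0)(0.8278) − (0)(-0.5611) = 0, so the state is separable.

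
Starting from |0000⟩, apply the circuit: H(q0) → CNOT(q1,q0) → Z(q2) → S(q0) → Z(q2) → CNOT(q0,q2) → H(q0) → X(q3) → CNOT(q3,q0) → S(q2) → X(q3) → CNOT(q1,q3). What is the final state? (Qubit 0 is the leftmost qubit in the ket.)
1/2|0000⟩ + 1/2|0010⟩ + 1/2|1000⟩ - 1/2|1010⟩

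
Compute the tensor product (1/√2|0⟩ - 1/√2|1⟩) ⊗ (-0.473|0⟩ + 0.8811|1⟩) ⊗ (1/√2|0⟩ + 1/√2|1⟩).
-0.2365|000⟩ - 0.2365|001⟩ + 0.4406|010⟩ + 0.4406|011⟩ + 0.2365|100⟩ + 0.2365|101⟩ - 0.4406|110⟩ - 0.4406|111⟩

amp(|b₁b₂…⟩) = product of the factor amplitudes for bits b₁, b₂, …; only kets whose every factor amplitude is nonzero survive.
|000⟩: (1/√2)(-0.473)(1/√2) = -0.2365
|001⟩: (1/√2)(-0.473)(1/√2) = -0.2365
|010⟩: (1/√2)(0.8811)(1/√2) = 0.4406
|011⟩: (1/√2)(0.8811)(1/√2) = 0.4406
|100⟩: (-1/√2)(-0.473)(1/√2) = 0.2365
|101⟩: (-1/√2)(-0.473)(1/√2) = 0.2365
|110⟩: (-1/√2)(0.8811)(1/√2) = -0.4406
|111⟩: (-1/√2)(0.8811)(1/√2) = -0.4406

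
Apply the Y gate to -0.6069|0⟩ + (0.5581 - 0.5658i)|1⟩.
(-0.5658 - 0.5581i)|0⟩ - 0.6069i|1⟩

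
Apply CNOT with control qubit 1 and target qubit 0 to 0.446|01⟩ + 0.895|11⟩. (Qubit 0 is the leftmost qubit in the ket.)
0.895|01⟩ + 0.446|11⟩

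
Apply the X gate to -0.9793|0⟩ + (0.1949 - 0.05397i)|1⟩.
(0.1949 - 0.05397i)|0⟩ - 0.9793|1⟩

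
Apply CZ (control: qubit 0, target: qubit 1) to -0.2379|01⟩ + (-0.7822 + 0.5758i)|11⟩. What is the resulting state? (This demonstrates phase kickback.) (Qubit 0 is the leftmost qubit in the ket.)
-0.2379|01⟩ + (0.7822 - 0.5758i)|11⟩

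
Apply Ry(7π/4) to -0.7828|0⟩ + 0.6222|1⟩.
0.4851|0⟩ - 0.8744|1⟩

Ry(7π/4) = [[cos(θ/2), −sin(θ/2)], [sin(θ/2), cos(θ/2)]]; θ = 7π/4, cos(θ/2) ≈ -0.92388, sin(θ/2) ≈ 0.382683.
With a = amp(|0⟩) = -0.7828 and b = amp(|1⟩) = 0.6222:
new amp(|0⟩) = (-0.92388)·a + (-0.382683)·b = 0.4851
new amp(|1⟩) = (0.382683)·a + (-0.92388)·b = -0.8744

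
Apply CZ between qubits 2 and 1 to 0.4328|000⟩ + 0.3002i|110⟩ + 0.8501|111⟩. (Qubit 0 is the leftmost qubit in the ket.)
0.4328|000⟩ + 0.3002i|110⟩ - 0.8501|111⟩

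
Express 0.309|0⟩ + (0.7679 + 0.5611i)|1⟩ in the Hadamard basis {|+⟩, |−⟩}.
(0.7615 + 0.3968i)|+⟩ + (-0.3245 - 0.3968i)|−⟩

With |ψ⟩ = α|0⟩ + β|1⟩, the Hadamard-basis coefficients are ⟨+|ψ⟩ = (α + β)/√2 and ⟨−|ψ⟩ = (α − β)/√2.
Here α = 0.309, β = (0.7679 + 0.5611i): (α + β)/√2 = (0.7615 + 0.3968i), (α − β)/√2 = (-0.3245 - 0.3968i).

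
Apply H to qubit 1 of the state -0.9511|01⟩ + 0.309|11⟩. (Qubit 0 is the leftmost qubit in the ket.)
-0.6725|00⟩ + 0.6725|01⟩ + 0.2185|10⟩ - 0.2185|11⟩

H on qubit 1 mixes each pair of kets that differ only in qubit 1: amplitudes (a, b) of (|…0…⟩, |…1…⟩) become ((a + b)/√2, (a − b)/√2). Kets absent from the input have amplitude 0.
(|00⟩, |01⟩): (a, b) = (0, -0.9511) → (-0.6725, 0.6725)
(|10⟩, |11⟩): (a, b) = (0, 0.309) → (0.2185, -0.2185)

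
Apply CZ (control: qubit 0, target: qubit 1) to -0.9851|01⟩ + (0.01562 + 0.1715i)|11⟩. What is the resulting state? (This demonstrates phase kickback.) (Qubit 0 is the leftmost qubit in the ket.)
-0.9851|01⟩ + (-0.01562 - 0.1715i)|11⟩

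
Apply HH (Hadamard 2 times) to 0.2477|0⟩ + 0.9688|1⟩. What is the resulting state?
0.2477|0⟩ + 0.9688|1⟩

H² = I, so an even number of Hadamards cancels: H^2 = I and the state is unchanged.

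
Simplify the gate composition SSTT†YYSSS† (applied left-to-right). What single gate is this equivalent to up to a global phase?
S†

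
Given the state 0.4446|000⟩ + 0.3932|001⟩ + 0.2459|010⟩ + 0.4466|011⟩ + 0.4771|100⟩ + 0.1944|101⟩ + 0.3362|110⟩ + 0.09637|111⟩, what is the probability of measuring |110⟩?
0.113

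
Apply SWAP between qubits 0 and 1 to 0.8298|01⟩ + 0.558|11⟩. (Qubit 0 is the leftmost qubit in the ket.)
0.8298|10⟩ + 0.558|11⟩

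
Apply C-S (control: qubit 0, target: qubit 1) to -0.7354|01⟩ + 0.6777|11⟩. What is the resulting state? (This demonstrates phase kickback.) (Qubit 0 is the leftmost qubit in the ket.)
-0.7354|01⟩ + 0.6777i|11⟩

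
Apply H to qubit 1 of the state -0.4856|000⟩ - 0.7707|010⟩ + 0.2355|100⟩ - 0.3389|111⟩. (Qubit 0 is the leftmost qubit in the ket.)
-0.8883|000⟩ + 0.2016|010⟩ + 0.1665|100⟩ - 0.2396|101⟩ + 0.1665|110⟩ + 0.2396|111⟩

H on qubit 1 mixes each pair of kets that differ only in qubit 1: amplitudes (a, b) of (|…0…⟩, |…1…⟩) become ((a + b)/√2, (a − b)/√2). Kets absent from the input have amplitude 0.
(|000⟩, |010⟩): (a, b) = (-0.4856, -0.7707) → (-0.8883, 0.2016)
(|100⟩, |110⟩): (a, b) = (0.2355, 0) → (0.1665, 0.1665)
(|101⟩, |111⟩): (a, b) = (0, -0.3389) → (-0.2396, 0.2396)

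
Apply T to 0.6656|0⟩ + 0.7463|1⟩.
0.6656|0⟩ + (0.5277 + 0.5277i)|1⟩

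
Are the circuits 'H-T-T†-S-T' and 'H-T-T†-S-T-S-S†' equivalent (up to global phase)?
Yes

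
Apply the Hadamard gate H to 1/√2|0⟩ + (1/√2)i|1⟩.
(1/2 + (1/2)i)|0⟩ + (1/2 - (1/2)i)|1⟩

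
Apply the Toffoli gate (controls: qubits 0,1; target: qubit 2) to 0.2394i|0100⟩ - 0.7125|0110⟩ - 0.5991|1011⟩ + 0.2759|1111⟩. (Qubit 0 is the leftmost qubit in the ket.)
0.2394i|0100⟩ - 0.7125|0110⟩ - 0.5991|1011⟩ + 0.2759|1101⟩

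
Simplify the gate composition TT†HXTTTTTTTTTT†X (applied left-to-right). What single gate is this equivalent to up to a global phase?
H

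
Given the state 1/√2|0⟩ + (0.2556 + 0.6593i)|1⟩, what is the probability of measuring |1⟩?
0.5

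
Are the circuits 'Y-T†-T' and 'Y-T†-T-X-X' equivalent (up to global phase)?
Yes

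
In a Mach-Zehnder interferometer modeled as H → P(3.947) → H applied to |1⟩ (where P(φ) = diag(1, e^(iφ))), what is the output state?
(0.8464 + 0.3606i)|0⟩ + (0.1536 - 0.3606i)|1⟩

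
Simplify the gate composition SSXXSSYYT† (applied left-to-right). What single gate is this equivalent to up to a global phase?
T†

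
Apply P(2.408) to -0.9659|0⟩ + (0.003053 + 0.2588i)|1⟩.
-0.9659|0⟩ + (-0.1755 - 0.1902i)|1⟩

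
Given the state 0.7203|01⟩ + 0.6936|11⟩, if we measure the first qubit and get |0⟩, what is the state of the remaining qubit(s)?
|1⟩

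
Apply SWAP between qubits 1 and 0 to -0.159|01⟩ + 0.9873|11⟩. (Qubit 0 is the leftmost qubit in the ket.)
-0.159|10⟩ + 0.9873|11⟩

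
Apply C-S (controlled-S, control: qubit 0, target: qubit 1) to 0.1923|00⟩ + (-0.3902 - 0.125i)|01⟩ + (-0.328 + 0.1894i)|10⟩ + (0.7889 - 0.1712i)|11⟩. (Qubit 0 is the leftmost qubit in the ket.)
0.1923|00⟩ + (-0.3902 - 0.125i)|01⟩ + (-0.328 + 0.1894i)|10⟩ + (0.1712 + 0.7889i)|11⟩

C-S leaves the control-|0⟩ kets |00⟩, |01⟩ unchanged and applies S to qubit 1 on the control-|1⟩ pair (|10⟩, |11⟩).
S = [[1, 0], [0, i]].
With a = amp(|10⟩) = (-0.328 + 0.1894i) and b = amp(|11⟩) = (0.7889 - 0.1712i):
new amp(|10⟩) = (1)·a = (-0.328 + 0.1894i)
new amp(|11⟩) = (i)·b = (0.1712 + 0.7889i)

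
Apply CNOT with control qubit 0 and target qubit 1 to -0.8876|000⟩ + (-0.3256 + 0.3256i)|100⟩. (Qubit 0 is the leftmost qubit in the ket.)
-0.8876|000⟩ + (-0.3256 + 0.3256i)|110⟩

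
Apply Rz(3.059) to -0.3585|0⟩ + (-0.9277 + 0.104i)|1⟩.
(-0.0148 + 0.3582i)|0⟩ + (-0.1422 - 0.9226i)|1⟩

Rz(3.059) = [[e^(−iθ/2), 0], [0, e^(iθ/2)]] with e^(±iθ/2) = cos(θ/2) ± i·sin(θ/2); θ = 3.059, cos(θ/2) ≈ 0.0412846, sin(θ/2) ≈ 0.999147.
With a = amp(|0⟩) = -0.3585 and b = amp(|1⟩) = (-0.9277 + 0.104i):
new amp(|0⟩) = (0.0412846 - 0.999147i)·a = (-0.0148 + 0.3582i)
new amp(|1⟩) = (0.0412846 + 0.999147i)·b = (-0.1422 - 0.9226i)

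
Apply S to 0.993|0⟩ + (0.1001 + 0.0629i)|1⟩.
0.993|0⟩ + (-0.0629 + 0.1001i)|1⟩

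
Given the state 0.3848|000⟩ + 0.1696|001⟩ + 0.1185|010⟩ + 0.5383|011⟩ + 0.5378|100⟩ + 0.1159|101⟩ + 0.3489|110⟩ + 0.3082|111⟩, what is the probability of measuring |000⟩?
0.1481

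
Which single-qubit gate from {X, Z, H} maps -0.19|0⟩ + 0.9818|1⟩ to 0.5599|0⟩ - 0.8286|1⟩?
H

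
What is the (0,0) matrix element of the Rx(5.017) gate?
-0.8062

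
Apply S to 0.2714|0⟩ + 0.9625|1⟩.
0.2714|0⟩ + 0.9625i|1⟩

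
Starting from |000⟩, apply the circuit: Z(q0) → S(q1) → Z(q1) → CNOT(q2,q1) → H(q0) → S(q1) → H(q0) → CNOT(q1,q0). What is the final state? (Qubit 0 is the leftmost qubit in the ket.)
|000⟩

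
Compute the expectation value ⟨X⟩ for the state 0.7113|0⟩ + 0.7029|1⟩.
0.9999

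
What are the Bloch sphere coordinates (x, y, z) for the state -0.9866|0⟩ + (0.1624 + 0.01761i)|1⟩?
(-0.3204, -0.03475, 0.9467)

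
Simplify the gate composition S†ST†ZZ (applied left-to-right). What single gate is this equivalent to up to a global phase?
T†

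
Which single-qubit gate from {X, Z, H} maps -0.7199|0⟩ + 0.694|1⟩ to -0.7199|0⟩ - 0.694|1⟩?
Z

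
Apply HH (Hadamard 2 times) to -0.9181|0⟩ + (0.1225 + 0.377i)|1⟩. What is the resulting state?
-0.9181|0⟩ + (0.1225 + 0.377i)|1⟩

H² = I, so an even number of Hadamards cancels: H^2 = I and the state is unchanged.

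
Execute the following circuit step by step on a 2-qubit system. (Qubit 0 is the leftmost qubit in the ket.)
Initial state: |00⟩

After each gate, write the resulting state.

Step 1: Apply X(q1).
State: |01⟩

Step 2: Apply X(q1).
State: |00⟩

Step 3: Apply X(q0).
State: |10⟩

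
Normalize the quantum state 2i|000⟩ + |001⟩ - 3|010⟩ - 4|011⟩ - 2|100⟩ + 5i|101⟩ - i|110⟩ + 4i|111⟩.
0.2294i|000⟩ + 0.1147|001⟩ - 0.3441|010⟩ - 0.4588|011⟩ - 0.2294|100⟩ + 0.5735i|101⟩ - 0.1147i|110⟩ + 0.4588i|111⟩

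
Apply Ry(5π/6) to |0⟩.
0.2588|0⟩ + 0.9659|1⟩

Ry(5π/6) = [[cos(θ/2), −sin(θ/2)], [sin(θ/2), cos(θ/2)]]; θ = 5π/6, cos(θ/2) ≈ 0.258819, sin(θ/2) ≈ 0.965926.
With a = amp(|0⟩) = 1 and b = amp(|1⟩) = 0:
new amp(|0⟩) = (0.258819)·a + (-0.965926)·b = 0.2588
new amp(|1⟩) = (0.965926)·a + (0.258819)·b = 0.9659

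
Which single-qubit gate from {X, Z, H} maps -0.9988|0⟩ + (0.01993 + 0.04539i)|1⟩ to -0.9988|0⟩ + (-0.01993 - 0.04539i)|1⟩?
Z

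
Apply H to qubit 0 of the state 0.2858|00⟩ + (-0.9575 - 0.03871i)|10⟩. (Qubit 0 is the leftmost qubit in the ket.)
(-0.475 - 0.02737i)|00⟩ + (0.8791 + 0.02737i)|10⟩

H on qubit 0 mixes each pair of kets that differ only in qubit 0: amplitudes (a, b) of (|…0…⟩, |…1…⟩) become ((a + b)/√2, (a − b)/√2). Kets absent from the input have amplitude 0.
(|00⟩, |10⟩): (a, b) = (0.2858, (-0.9575 - 0.03871i)) → ((-0.475 - 0.02737i), (0.8791 + 0.02737i))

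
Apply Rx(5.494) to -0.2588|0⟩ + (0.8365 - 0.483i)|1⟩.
(0.05323 - 0.3216i)|0⟩ + (-0.7722 + 0.5454i)|1⟩

Rx(5.494) = [[cos(θ/2), −i·sin(θ/2)], [−i·sin(θ/2), cos(θ/2)]]; θ = 5.494, cos(θ/2) ≈ -0.923153, sin(θ/2) ≈ 0.384432.
With a = amp(|0⟩) = -0.2588 and b = amp(|1⟩) = (0.8365 - 0.483i):
new amp(|0⟩) = (-0.923153)·a + (-0.384432i)·b = (0.05323 - 0.3216i)
new amp(|1⟩) = (-0.384432i)·a + (-0.923153)·b = (-0.7722 + 0.5454i)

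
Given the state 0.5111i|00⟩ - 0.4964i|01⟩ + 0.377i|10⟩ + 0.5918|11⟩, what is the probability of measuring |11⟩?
0.3502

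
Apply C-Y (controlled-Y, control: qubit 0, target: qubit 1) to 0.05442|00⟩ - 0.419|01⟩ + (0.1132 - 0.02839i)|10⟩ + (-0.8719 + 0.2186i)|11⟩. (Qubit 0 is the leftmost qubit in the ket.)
0.05442|00⟩ - 0.419|01⟩ + (0.2186 + 0.8719i)|10⟩ + (0.02839 + 0.1132i)|11⟩

C-Y leaves the control-|0⟩ kets |00⟩, |01⟩ unchanged and applies Y to qubit 1 on the control-|1⟩ pair (|10⟩, |11⟩).
Y = [[0, -i], [i, 0]].
With a = amp(|10⟩) = (0.1132 - 0.02839i) and b = amp(|11⟩) = (-0.8719 + 0.2186i):
new amp(|10⟩) = (-i)·b = (0.2186 + 0.8719i)
new amp(|11⟩) = (i)·a = (0.02839 + 0.1132i)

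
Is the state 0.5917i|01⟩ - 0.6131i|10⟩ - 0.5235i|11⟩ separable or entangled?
Entangled

Writing the state as a|00⟩ + b|01⟩ + c|10⟩ + d|11⟩, it is a product state iff ad − bc = 0.
Here (a, b, c, d) = (0, 0.5917i, -0.6131i, -0.5235i): ad − bc = (0)(-0.5235i) − (0.5917i)(-0.6131i) = -0.3628 ≠ 0, so the state is entangled.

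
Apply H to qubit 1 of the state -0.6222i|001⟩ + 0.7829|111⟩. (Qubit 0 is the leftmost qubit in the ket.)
-0.44i|001⟩ - 0.44i|011⟩ + 0.5536|101⟩ - 0.5536|111⟩

H on qubit 1 mixes each pair of kets that differ only in qubit 1: amplitudes (a, b) of (|…0…⟩, |…1…⟩) become ((a + b)/√2, (a − b)/√2). Kets absent from the input have amplitude 0.
(|001⟩, |011⟩): (a, b) = (-0.6222i, 0) → (-0.44i, -0.44i)
(|101⟩, |111⟩): (a, b) = (0, 0.7829) → (0.5536, -0.5536)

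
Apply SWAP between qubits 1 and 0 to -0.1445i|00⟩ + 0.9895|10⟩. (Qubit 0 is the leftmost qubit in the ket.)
-0.1445i|00⟩ + 0.9895|01⟩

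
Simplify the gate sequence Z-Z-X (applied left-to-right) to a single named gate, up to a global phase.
X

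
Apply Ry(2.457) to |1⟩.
-0.942|0⟩ + 0.3357|1⟩

Ry(2.457) = [[cos(θ/2), −sin(θ/2)], [sin(θ/2), cos(θ/2)]]; θ = 2.457, cos(θ/2) ≈ 0.335651, sin(θ/2) ≈ 0.941986.
With a = amp(|0⟩) = 0 and b = amp(|1⟩) = 1:
new amp(|0⟩) = (0.335651)·a + (-0.941986)·b = -0.942
new amp(|1⟩) = (0.941986)·a + (0.335651)·b = 0.3357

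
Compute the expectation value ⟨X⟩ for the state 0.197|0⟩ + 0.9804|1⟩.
0.3863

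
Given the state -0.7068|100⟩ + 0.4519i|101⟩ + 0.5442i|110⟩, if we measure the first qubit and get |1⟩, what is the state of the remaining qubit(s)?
-0.7068|00⟩ + 0.4519i|01⟩ + 0.5442i|10⟩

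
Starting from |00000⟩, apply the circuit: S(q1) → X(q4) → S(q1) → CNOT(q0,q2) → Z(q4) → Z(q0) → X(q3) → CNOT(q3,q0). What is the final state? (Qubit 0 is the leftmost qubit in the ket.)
-|10011⟩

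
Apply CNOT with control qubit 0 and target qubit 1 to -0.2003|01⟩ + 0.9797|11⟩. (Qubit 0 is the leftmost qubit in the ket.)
-0.2003|01⟩ + 0.9797|10⟩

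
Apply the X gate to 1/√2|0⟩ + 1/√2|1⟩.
1/√2|0⟩ + 1/√2|1⟩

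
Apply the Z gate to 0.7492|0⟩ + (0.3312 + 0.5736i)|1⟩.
0.7492|0⟩ + (-0.3312 - 0.5736i)|1⟩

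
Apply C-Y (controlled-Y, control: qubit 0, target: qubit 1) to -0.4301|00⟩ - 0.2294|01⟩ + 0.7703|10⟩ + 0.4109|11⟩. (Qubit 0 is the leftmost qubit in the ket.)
-0.4301|00⟩ - 0.2294|01⟩ - 0.4109i|10⟩ + 0.7703i|11⟩

C-Y leaves the control-|0⟩ kets |00⟩, |01⟩ unchanged and applies Y to qubit 1 on the control-|1⟩ pair (|10⟩, |11⟩).
Y = [[0, -i], [i, 0]].
With a = amp(|10⟩) = 0.7703 and b = amp(|11⟩) = 0.4109:
new amp(|10⟩) = (-i)·b = -0.4109i
new amp(|11⟩) = (i)·a = 0.7703i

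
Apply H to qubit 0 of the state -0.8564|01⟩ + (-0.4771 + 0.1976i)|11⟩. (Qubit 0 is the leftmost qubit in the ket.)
(-0.9429 + 0.1397i)|01⟩ + (-0.2682 - 0.1397i)|11⟩

H on qubit 0 mixes each pair of kets that differ only in qubit 0: amplitudes (a, b) of (|…0…⟩, |…1…⟩) become ((a + b)/√2, (a − b)/√2). Kets absent from the input have amplitude 0.
(|01⟩, |11⟩): (a, b) = (-0.8564, (-0.4771 + 0.1976i)) → ((-0.9429 + 0.1397i), (-0.2682 - 0.1397i))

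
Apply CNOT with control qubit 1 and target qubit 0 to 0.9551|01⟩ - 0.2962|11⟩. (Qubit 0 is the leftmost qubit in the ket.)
-0.2962|01⟩ + 0.9551|11⟩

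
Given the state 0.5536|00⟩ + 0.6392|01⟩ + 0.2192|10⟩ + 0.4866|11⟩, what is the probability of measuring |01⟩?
0.4086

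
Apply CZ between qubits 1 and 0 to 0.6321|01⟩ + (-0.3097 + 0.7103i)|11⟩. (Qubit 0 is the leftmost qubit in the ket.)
0.6321|01⟩ + (0.3097 - 0.7103i)|11⟩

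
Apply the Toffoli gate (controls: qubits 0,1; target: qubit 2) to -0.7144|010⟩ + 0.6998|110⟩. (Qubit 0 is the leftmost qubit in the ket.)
-0.7144|010⟩ + 0.6998|111⟩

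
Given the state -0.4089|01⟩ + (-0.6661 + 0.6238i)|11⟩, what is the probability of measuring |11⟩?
0.8328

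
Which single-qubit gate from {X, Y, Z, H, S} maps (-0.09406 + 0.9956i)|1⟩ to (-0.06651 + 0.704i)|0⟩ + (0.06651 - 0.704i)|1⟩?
H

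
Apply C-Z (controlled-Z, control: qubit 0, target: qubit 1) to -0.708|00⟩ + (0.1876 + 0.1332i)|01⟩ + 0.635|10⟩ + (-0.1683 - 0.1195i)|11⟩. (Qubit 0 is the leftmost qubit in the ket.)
-0.708|00⟩ + (0.1876 + 0.1332i)|01⟩ + 0.635|10⟩ + (0.1683 + 0.1195i)|11⟩

C-Z leaves the control-|0⟩ kets |00⟩, |01⟩ unchanged and applies Z to qubit 1 on the control-|1⟩ pair (|10⟩, |11⟩).
Z = [[1, 0], [0, -1]].
With a = amp(|10⟩) = 0.635 and b = amp(|11⟩) = (-0.1683 - 0.1195i):
new amp(|10⟩) = (1)·a = 0.635
new amp(|11⟩) = (-1)·b = (0.1683 + 0.1195i)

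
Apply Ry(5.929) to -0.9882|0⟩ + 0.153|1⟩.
0.9458|0⟩ - 0.3247|1⟩

Ry(5.929) = [[cos(θ/2), −sin(θ/2)], [sin(θ/2), cos(θ/2)]]; θ = 5.929, cos(θ/2) ≈ -0.98436, sin(θ/2) ≈ 0.176168.
With a = amp(|0⟩) = -0.9882 and b = amp(|1⟩) = 0.153:
new amp(|0⟩) = (-0.98436)·a + (-0.176168)·b = 0.9458
new amp(|1⟩) = (0.176168)·a + (-0.98436)·b = -0.3247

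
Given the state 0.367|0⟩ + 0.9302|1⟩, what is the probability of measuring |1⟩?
0.8653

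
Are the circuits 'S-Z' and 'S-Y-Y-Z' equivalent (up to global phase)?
Yes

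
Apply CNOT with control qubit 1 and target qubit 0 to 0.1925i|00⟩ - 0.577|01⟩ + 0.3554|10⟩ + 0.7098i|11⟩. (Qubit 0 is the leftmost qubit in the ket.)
0.1925i|00⟩ + 0.7098i|01⟩ + 0.3554|10⟩ - 0.577|11⟩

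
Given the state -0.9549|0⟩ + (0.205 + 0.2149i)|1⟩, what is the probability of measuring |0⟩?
0.9118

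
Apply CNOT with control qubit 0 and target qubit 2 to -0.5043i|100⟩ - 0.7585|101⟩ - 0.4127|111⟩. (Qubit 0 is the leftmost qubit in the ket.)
-0.7585|100⟩ - 0.5043i|101⟩ - 0.4127|110⟩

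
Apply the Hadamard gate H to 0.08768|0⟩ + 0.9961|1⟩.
0.7663|0⟩ - 0.6423|1⟩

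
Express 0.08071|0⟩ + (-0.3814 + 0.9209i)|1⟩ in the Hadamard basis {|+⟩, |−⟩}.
(-0.2126 + 0.6512i)|+⟩ + (0.3268 - 0.6512i)|−⟩

With |ψ⟩ = α|0⟩ + β|1⟩, the Hadamard-basis coefficients are ⟨+|ψ⟩ = (α + β)/√2 and ⟨−|ψ⟩ = (α − β)/√2.
Here α = 0.08071, β = (-0.3814 + 0.9209i): (α + β)/√2 = (-0.2126 + 0.6512i), (α − β)/√2 = (0.3268 - 0.6512i).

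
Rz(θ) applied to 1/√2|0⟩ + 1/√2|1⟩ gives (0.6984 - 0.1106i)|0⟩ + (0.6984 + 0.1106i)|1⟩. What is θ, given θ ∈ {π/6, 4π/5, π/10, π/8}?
π/10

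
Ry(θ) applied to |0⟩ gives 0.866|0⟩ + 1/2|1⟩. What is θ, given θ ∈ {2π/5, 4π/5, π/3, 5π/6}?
π/3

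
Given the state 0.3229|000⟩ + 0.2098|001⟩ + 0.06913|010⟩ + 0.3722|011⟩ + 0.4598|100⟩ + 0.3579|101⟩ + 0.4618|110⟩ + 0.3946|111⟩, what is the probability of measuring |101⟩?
0.1281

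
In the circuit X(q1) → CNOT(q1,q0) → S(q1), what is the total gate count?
3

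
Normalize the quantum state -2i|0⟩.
-i|0⟩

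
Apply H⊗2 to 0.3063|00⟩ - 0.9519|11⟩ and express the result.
-0.3228|00⟩ + 0.6291|01⟩ + 0.6291|10⟩ - 0.3228|11⟩

H⊗2 gives amp(|y⟩) = (1/2) Σ_x (−1)^(x·y) amp(|x⟩), where x·y is the number of positions in which both x and y have a 1.
|00⟩: (0.3063 - 0.9519)/2 = -0.3228
|01⟩: (0.3063 + 0.9519)/2 = 0.6291
|10⟩: (0.3063 + 0.9519)/2 = 0.6291
|11⟩: (0.3063 - 0.9519)/2 = -0.3228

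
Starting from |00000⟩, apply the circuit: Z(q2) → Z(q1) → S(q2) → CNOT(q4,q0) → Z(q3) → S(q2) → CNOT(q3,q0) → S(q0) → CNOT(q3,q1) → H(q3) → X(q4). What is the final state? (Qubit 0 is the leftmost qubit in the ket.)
1/√2|00001⟩ + 1/√2|00011⟩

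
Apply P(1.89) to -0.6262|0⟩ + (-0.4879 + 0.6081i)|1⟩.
-0.6262|0⟩ + (-0.4243 - 0.6541i)|1⟩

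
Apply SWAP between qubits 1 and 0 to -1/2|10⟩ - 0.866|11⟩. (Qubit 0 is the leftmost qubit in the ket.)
-1/2|01⟩ - 0.866|11⟩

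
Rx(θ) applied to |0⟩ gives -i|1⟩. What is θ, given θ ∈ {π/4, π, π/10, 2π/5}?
π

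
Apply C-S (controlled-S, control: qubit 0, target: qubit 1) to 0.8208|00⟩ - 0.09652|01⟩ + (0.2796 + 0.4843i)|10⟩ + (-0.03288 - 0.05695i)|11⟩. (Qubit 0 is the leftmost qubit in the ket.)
0.8208|00⟩ - 0.09652|01⟩ + (0.2796 + 0.4843i)|10⟩ + (0.05695 - 0.03288i)|11⟩

C-S leaves the control-|0⟩ kets |00⟩, |01⟩ unchanged and applies S to qubit 1 on the control-|1⟩ pair (|10⟩, |11⟩).
S = [[1, 0], [0, i]].
With a = amp(|10⟩) = (0.2796 + 0.4843i) and b = amp(|11⟩) = (-0.03288 - 0.05695i):
new amp(|10⟩) = (1)·a = (0.2796 + 0.4843i)
new amp(|11⟩) = (i)·b = (0.05695 - 0.03288i)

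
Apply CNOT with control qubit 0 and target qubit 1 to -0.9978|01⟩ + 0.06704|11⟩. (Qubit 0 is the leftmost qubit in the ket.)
-0.9978|01⟩ + 0.06704|10⟩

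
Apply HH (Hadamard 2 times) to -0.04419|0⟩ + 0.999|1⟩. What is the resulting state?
-0.04419|0⟩ + 0.999|1⟩

H² = I, so an even number of Hadamards cancels: H^2 = I and the state is unchanged.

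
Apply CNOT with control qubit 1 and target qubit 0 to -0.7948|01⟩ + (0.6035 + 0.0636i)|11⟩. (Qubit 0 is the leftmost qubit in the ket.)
(0.6035 + 0.0636i)|01⟩ - 0.7948|11⟩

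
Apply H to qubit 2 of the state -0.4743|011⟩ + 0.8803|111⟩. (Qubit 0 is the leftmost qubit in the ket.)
-0.3354|010⟩ + 0.3354|011⟩ + 0.6225|110⟩ - 0.6225|111⟩

H on qubit 2 mixes each pair of kets that differ only in qubit 2: amplitudes (a, b) of (|…0…⟩, |…1…⟩) become ((a + b)/√2, (a − b)/√2). Kets absent from the input have amplitude 0.
(|010⟩, |011⟩): (a, b) = (0, -0.4743) → (-0.3354, 0.3354)
(|110⟩, |111⟩): (a, b) = (0, 0.8803) → (0.6225, -0.6225)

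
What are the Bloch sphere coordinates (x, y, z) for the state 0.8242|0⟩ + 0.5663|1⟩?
(0.9335, 0, 0.3586)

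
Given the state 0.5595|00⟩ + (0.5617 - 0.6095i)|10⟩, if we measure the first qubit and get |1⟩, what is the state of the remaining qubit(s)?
(0.6777 - 0.7354i)|0⟩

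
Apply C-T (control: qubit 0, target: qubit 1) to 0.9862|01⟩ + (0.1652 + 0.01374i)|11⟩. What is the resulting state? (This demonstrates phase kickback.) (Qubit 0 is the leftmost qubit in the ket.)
0.9862|01⟩ + (0.1071 + 0.1265i)|11⟩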